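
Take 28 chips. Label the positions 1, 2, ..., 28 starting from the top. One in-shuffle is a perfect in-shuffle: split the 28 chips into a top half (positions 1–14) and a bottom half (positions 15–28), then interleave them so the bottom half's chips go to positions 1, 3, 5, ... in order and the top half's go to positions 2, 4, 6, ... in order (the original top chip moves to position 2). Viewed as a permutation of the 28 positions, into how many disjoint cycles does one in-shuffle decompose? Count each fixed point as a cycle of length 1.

Trace each unvisited position around until it returns:
(1 2 4 8 16 3 ... len 28)
1 cycle in total.

1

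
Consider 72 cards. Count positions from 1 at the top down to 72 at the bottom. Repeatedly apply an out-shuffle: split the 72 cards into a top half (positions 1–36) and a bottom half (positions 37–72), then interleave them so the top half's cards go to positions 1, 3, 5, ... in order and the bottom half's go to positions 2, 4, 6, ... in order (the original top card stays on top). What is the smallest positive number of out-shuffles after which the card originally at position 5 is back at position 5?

Follow position 5 under repeated out-shuffles:
5 → 9 → 17 → 33 → 65 → 58 → 44 → 16 → ... → 5 (length 35)
It first returns after 35 out-shuffles.

35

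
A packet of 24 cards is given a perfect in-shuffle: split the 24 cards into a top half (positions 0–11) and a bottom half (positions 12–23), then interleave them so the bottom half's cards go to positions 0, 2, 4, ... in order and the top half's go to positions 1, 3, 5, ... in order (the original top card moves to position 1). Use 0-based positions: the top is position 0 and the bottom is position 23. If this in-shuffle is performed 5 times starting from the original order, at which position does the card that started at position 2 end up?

Track the card's position through each in-shuffle:
2 → 5 → 11 → 23 → 22 → 20

20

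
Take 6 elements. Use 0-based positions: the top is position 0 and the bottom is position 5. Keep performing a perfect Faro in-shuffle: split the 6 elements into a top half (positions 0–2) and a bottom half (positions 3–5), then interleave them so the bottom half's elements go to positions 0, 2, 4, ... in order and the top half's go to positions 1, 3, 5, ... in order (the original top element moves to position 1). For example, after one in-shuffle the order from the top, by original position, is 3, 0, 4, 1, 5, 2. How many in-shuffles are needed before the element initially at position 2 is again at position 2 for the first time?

3

Follow position 2 under repeated in-shuffles:
2 → 5 → 4 → 2
It first returns after 3 in-shuffles.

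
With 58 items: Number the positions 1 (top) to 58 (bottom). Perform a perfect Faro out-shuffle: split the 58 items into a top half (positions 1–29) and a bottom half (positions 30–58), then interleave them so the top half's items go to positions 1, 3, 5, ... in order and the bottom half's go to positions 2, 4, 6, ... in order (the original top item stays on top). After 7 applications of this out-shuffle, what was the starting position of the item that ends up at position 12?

Work backwards from position 12, undoing one out-shuffle at a time:
12 ← 35 ← 18 ← 38 ← 48 ← 53 ← 27 ← 14
So the item now at position 12 started at position 14.

14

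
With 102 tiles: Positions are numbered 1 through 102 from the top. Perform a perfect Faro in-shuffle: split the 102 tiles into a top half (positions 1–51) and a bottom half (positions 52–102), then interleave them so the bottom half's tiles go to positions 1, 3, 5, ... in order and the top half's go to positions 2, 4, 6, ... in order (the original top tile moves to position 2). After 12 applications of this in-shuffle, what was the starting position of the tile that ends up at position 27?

Work backwards from position 27, undoing one in-shuffle at a time:
27 ← 65 ← 84 ← 42 ← 21 ← 62 ← 31 ← 67 ← 85 ← 94 ← 47 ← 75 ← 89
So the tile now at position 27 started at position 89.

89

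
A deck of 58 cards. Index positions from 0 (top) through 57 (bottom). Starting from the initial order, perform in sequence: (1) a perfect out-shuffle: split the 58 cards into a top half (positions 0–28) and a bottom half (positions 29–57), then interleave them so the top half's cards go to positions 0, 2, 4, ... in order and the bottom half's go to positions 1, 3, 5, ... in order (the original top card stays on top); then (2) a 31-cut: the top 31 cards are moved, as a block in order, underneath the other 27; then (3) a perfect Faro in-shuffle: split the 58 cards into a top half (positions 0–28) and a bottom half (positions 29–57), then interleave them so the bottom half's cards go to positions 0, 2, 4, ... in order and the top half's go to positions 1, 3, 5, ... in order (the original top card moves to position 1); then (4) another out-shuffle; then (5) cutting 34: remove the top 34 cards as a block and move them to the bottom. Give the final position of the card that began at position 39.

43

Track the card from position 39 forward through each operation:
  after op 1 (out-shuffle): 39 → 21
  after op 2 (cut 31): 21 → 48
  after op 3 (in-shuffle): 48 → 38
  after op 4 (out-shuffle): 38 → 19
  after op 5 (cut 34): 19 → 43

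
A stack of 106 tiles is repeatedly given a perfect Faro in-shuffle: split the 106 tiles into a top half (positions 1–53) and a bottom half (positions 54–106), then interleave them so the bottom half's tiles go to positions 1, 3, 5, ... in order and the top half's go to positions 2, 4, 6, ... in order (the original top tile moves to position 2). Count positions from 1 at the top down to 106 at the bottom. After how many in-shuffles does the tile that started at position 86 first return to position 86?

Follow position 86 under repeated in-shuffles:
86 → 65 → 23 → 46 → 92 → 77 → 47 → 94 → ... → 86 (length 106)
It first returns after 106 in-shuffles.

106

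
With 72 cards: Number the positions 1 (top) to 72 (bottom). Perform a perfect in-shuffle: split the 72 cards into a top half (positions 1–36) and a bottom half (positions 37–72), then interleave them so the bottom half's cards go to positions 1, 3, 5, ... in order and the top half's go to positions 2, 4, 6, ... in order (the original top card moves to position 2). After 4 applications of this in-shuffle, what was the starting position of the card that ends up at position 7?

Work backwards from position 7, undoing one in-shuffle at a time:
7 ← 40 ← 20 ← 10 ← 5
So the card now at position 7 started at position 5.

5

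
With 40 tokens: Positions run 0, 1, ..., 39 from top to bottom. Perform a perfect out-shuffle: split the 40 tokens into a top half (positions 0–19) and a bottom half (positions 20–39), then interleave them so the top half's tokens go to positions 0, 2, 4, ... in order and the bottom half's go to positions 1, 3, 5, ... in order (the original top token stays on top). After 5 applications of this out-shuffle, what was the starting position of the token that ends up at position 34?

Work backwards from position 34, undoing one out-shuffle at a time:
34 ← 17 ← 28 ← 14 ← 7 ← 23
So the token now at position 34 started at position 23.

23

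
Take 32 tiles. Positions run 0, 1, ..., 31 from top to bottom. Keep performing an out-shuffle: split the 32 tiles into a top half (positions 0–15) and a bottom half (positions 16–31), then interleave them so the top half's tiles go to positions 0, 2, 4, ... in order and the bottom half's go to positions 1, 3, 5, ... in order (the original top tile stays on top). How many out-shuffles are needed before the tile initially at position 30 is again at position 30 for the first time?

Follow position 30 under repeated out-shuffles:
30 → 29 → 27 → 23 → 15 → 30
It first returns after 5 out-shuffles.

5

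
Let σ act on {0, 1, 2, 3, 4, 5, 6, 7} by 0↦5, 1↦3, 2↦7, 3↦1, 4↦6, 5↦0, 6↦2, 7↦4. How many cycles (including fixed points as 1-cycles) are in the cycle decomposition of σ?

Cycle decomposition: (0 5) (1 3) (2 7 4 6).
3 cycles.

3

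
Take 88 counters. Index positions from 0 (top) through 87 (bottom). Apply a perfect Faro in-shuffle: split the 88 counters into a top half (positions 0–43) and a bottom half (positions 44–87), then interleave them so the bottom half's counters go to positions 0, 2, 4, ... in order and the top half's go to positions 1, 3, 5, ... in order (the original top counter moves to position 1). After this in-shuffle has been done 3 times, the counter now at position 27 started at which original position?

Work backwards from position 27, undoing one in-shuffle at a time:
27 ← 13 ← 6 ← 47
So the counter now at position 27 started at position 47.

47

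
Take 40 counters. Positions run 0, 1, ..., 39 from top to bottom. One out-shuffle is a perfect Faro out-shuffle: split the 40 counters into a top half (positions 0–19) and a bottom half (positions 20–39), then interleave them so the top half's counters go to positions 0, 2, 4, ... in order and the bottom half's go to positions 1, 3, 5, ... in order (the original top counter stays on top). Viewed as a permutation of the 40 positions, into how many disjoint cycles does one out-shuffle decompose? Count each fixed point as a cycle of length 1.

Trace each unvisited position around until it returns:
(0) (1 2 4 8 16 32 ... len 12) (3 6 12 24 9 18 ... len 12) (7 14 28 17 34 29 ... len 12) (13 26) (39)
6 cycles in total.

6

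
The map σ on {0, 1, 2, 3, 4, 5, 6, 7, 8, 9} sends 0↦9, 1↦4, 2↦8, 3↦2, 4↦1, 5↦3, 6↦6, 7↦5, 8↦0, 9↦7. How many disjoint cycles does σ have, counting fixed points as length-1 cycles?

3

Cycle decomposition: (0 9 7 5 3 2 8) (1 4) (6).
3 cycles.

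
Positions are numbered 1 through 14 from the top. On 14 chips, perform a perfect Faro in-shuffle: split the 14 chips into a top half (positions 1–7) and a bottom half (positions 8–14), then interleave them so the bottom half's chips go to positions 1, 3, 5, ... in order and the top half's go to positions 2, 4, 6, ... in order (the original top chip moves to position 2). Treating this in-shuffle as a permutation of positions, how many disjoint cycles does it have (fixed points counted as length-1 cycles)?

Trace each unvisited position around until it returns:
(1 2 4 8) (3 6 12 9) (5 10) (7 14 13 11)
4 cycles in total.

4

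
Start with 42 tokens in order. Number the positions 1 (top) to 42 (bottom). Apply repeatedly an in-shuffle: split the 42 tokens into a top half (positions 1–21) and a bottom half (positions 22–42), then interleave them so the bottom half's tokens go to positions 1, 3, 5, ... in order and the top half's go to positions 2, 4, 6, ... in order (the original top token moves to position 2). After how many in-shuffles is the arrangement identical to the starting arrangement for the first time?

The in-shuffle permutes the 42 positions with cycle lengths [14, 14, 14].
Every token is home exactly when every cycle has completed a whole number of laps, i.e. after lcm(14) = 14 in-shuffles.

14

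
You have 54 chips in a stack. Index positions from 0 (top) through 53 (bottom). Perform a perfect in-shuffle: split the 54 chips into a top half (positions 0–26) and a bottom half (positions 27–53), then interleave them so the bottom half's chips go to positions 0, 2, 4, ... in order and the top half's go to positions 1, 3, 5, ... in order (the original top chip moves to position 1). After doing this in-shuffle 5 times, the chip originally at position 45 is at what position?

Track the chip's position through each in-shuffle:
45 → 36 → 18 → 37 → 20 → 41

41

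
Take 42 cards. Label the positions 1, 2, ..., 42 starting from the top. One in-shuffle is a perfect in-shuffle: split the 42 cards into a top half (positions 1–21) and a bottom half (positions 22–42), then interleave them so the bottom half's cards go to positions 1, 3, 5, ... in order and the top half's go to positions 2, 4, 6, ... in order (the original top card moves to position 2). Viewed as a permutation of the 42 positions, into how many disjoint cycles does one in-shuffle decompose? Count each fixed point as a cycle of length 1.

3

Trace each unvisited position around until it returns:
(1 2 4 8 16 32 ... len 14) (3 6 12 24 5 10 ... len 14) (7 14 28 13 26 9 ... len 14)
3 cycles in total.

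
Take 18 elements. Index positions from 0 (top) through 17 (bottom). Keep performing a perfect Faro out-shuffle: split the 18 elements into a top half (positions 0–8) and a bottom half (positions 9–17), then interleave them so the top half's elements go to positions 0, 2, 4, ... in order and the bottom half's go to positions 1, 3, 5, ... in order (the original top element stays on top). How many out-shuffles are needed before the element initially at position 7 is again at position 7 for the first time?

8

Follow position 7 under repeated out-shuffles:
7 → 14 → 11 → 5 → 10 → 3 → 6 → 12 → 7
It first returns after 8 out-shuffles.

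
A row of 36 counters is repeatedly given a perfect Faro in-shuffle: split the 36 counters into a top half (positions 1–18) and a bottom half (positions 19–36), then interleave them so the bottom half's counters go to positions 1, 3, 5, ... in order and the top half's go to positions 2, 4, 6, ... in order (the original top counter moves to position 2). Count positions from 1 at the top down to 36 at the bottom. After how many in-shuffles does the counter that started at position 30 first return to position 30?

36

Follow position 30 under repeated in-shuffles:
30 → 23 → 9 → 18 → 36 → 35 → 33 → 29 → ... → 30 (length 36)
It first returns after 36 in-shuffles.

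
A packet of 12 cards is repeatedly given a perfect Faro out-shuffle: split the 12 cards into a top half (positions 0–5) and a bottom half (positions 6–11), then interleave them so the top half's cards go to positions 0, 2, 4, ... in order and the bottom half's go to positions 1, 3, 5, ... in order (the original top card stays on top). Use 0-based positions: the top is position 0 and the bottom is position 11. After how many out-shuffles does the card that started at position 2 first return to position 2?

10

Follow position 2 under repeated out-shuffles:
2 → 4 → 8 → 5 → 10 → 9 → 7 → 3 → 6 → 1 → 2
It first returns after 10 out-shuffles.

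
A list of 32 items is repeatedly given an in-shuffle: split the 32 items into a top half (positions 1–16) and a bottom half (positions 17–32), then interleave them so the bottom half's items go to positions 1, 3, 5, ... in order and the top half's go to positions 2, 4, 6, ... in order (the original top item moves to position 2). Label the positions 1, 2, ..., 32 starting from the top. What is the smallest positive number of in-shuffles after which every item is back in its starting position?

10

The in-shuffle permutes the 32 positions with cycle lengths [2, 10, 10, 10].
Every item is home exactly when every cycle has completed a whole number of laps, i.e. after lcm(2, 10) = 10 in-shuffles.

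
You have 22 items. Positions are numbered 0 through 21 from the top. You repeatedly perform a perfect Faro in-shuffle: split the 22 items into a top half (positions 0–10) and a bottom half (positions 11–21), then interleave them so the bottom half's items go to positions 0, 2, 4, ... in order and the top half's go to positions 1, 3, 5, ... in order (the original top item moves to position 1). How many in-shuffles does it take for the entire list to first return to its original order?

11

The in-shuffle permutes the 22 positions with cycle lengths [11, 11].
Every item is home exactly when every cycle has completed a whole number of laps, i.e. after lcm(11) = 11 in-shuffles.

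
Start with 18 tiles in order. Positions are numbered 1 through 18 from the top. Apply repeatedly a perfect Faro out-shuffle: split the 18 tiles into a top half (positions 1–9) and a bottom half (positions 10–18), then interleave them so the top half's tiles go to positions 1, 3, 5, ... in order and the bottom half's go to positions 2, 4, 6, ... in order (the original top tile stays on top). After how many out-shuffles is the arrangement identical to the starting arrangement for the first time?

8

The out-shuffle permutes the 18 positions with cycle lengths [1, 1, 8, 8].
Every tile is home exactly when every cycle has completed a whole number of laps, i.e. after lcm(1, 8) = 8 out-shuffles.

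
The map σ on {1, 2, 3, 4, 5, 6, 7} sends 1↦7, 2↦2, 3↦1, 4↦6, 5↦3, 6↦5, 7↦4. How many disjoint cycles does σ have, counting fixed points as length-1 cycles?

2

Cycle decomposition: (1 7 4 6 5 3) (2).
2 cycles.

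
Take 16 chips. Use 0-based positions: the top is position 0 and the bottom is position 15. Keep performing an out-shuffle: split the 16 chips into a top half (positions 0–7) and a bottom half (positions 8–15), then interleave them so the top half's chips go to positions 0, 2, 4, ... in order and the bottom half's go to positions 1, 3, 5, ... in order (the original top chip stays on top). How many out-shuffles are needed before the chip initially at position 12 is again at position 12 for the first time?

Follow position 12 under repeated out-shuffles:
12 → 9 → 3 → 6 → 12
It first returns after 4 out-shuffles.

4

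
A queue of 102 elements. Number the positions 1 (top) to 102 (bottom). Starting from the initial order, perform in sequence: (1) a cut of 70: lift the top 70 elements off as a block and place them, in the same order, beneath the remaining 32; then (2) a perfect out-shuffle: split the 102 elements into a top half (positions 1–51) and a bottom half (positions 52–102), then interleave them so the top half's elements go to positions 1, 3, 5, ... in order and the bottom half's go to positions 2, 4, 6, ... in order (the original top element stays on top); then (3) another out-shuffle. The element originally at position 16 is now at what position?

88

Track the element from position 16 forward through each operation:
  after op 1 (cut 70): 16 → 48
  after op 2 (out-shuffle): 48 → 95
  after op 3 (out-shuffle): 95 → 88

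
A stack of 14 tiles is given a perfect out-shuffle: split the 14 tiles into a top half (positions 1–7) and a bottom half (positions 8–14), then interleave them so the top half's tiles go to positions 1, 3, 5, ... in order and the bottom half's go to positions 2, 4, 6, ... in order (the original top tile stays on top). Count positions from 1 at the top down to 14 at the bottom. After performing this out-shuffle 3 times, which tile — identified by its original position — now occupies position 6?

Work backwards from position 6, undoing one out-shuffle at a time:
6 ← 10 ← 12 ← 13
So the tile now at position 6 started at position 13.

13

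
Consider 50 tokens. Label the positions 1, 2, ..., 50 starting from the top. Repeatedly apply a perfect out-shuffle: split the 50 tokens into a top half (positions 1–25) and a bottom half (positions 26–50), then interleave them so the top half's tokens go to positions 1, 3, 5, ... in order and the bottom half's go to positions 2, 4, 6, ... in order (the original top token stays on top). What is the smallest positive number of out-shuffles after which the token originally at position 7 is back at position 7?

21

Follow position 7 under repeated out-shuffles:
7 → 13 → 25 → 49 → 48 → 46 → 42 → 34 → ... → 7 (length 21)
It first returns after 21 out-shuffles.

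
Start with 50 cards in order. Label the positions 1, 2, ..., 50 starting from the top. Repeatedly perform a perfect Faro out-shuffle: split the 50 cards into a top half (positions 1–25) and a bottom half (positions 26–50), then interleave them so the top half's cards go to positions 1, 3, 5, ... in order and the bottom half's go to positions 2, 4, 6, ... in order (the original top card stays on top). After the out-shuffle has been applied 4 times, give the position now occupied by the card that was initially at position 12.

30

Track the card's position through each out-shuffle:
12 → 23 → 45 → 40 → 30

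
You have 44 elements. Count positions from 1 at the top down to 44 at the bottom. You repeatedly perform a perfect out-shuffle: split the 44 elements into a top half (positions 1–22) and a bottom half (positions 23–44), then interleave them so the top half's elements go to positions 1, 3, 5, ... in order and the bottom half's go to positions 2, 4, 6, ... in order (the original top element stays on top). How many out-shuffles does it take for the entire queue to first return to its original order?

14

The out-shuffle permutes the 44 positions with cycle lengths [1, 1, 14, 14, 14].
Every element is home exactly when every cycle has completed a whole number of laps, i.e. after lcm(1, 14) = 14 out-shuffles.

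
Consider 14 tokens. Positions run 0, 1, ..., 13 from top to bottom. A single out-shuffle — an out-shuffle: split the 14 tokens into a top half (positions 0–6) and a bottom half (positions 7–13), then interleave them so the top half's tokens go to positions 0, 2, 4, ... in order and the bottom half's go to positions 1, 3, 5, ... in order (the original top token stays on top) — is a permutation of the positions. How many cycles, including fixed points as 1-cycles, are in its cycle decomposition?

Trace each unvisited position around until it returns:
(0) (1 2 4 8 3 6 ... len 12) (13)
3 cycles in total.

3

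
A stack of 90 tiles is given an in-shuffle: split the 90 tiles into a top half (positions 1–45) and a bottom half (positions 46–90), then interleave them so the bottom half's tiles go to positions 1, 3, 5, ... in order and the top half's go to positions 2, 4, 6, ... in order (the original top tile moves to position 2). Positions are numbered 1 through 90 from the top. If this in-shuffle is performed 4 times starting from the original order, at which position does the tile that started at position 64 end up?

Track the tile's position through each in-shuffle:
64 → 37 → 74 → 57 → 23

23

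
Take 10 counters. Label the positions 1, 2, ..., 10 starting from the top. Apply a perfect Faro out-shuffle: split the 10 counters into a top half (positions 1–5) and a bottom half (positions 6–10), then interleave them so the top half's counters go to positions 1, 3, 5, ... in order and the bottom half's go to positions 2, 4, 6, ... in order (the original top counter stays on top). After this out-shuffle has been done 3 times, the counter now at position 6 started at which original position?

Work backwards from position 6, undoing one out-shuffle at a time:
6 ← 8 ← 9 ← 5
So the counter now at position 6 started at position 5.

5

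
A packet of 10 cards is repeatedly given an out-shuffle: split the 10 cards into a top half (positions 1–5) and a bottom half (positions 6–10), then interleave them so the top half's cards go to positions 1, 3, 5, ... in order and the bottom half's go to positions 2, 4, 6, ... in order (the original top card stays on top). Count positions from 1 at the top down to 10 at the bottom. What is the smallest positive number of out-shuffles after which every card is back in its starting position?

6

The out-shuffle permutes the 10 positions with cycle lengths [1, 1, 2, 6].
Every card is home exactly when every cycle has completed a whole number of laps, i.e. after lcm(1, 2, 6) = 6 out-shuffles.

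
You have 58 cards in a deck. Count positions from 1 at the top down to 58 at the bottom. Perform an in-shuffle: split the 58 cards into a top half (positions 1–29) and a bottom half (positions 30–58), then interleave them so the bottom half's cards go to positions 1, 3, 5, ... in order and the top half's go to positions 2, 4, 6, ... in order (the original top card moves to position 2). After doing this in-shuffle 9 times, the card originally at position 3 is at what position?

2

Track the card's position through each in-shuffle:
3 → 6 → 12 → 24 → 48 → 37 → 15 → 30 → 1 → 2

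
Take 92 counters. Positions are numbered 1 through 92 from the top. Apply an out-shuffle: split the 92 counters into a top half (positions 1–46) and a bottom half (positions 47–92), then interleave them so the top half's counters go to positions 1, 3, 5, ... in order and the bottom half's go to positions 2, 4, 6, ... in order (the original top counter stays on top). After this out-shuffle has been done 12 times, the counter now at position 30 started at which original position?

30

Work backwards from position 30, undoing one out-shuffle at a time:
30 ← 61 ← 31 ← 16 ← 54 ← 73 ← 37 ← 19 ← 10 ← 51 ← 26 ← 59 ← 30
So the counter now at position 30 started at position 30.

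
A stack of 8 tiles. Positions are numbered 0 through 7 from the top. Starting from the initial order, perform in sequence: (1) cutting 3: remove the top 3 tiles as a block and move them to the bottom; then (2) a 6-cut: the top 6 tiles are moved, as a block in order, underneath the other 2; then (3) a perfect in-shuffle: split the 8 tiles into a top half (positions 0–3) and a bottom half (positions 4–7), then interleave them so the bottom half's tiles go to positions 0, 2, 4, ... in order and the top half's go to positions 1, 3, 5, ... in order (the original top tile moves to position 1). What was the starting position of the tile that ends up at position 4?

7

Undo the operations in reverse order, starting from position 4:
  undo op 3 (in-shuffle, from bottom half): 4 ← 6
  undo op 2 (cut 6): 6 ← 4
  undo op 1 (cut 3): 4 ← 7
So the tile at position 4 came from original position 7.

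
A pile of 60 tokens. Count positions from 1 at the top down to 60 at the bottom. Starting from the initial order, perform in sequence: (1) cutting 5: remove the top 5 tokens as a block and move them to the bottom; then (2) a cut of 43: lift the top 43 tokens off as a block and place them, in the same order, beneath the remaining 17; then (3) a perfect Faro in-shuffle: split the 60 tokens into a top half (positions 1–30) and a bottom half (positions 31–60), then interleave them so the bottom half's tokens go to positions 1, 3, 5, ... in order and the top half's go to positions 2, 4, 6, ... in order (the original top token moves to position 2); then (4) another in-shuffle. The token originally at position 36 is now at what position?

Track the token from position 36 forward through each operation:
  after op 1 (cut 5): 36 → 31
  after op 2 (cut 43): 31 → 48
  after op 3 (in-shuffle): 48 → 35
  after op 4 (in-shuffle): 35 → 9

9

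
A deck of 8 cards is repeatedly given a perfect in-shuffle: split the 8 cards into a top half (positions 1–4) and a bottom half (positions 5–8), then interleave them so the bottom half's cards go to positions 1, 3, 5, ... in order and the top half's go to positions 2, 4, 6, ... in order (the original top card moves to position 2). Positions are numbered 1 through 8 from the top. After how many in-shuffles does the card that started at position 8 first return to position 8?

Follow position 8 under repeated in-shuffles:
8 → 7 → 5 → 1 → 2 → 4 → 8
It first returns after 6 in-shuffles.

6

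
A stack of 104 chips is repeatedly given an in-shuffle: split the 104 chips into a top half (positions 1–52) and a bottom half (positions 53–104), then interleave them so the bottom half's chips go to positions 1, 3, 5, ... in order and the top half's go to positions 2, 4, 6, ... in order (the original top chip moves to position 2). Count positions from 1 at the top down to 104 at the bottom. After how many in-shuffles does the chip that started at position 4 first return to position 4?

12

Follow position 4 under repeated in-shuffles:
4 → 8 → 16 → 32 → 64 → 23 → 46 → 92 → 79 → 53 → 1 → 2 → 4
It first returns after 12 in-shuffles.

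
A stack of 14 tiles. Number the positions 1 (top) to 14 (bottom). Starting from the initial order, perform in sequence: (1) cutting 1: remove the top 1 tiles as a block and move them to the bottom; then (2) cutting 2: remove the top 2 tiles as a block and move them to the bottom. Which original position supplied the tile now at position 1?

Undo the operations in reverse order, starting from position 1:
  undo op 2 (cut 2): 1 ← 3
  undo op 1 (cut 1): 3 ← 4
So the tile at position 1 came from original position 4.

4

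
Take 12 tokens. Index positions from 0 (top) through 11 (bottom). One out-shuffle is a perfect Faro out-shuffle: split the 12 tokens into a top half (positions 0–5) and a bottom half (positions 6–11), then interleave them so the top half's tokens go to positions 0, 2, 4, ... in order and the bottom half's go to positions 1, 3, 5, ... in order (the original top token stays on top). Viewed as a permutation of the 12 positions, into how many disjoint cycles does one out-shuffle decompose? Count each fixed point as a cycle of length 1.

3

Trace each unvisited position around until it returns:
(0) (1 2 4 8 5 10 9 7 3 6) (11)
3 cycles in total.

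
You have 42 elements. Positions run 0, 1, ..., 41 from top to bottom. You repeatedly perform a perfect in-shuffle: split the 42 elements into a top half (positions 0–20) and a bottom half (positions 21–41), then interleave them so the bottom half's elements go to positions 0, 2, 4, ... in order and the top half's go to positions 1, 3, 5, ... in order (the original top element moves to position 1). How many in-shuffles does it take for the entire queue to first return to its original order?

14

The in-shuffle permutes the 42 positions with cycle lengths [14, 14, 14].
Every element is home exactly when every cycle has completed a whole number of laps, i.e. after lcm(14) = 14 in-shuffles.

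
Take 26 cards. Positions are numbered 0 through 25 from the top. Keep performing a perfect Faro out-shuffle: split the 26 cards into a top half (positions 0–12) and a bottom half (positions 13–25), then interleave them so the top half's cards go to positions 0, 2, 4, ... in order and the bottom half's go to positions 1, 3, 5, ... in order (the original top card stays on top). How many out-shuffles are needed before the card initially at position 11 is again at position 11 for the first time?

20

Follow position 11 under repeated out-shuffles:
11 → 22 → 19 → 13 → 1 → 2 → 4 → 8 → 16 → 7 → 14 → 3 → 6 → 12 → 24 → 23 → 21 → 17 → 9 → 18 → 11
It first returns after 20 out-shuffles.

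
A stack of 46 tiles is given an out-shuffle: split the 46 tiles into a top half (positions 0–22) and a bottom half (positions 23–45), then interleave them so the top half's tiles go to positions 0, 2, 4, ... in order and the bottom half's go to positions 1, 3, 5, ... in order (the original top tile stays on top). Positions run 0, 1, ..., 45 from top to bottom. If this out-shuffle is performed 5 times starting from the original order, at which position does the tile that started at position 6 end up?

Track the tile's position through each out-shuffle:
6 → 12 → 24 → 3 → 6 → 12

12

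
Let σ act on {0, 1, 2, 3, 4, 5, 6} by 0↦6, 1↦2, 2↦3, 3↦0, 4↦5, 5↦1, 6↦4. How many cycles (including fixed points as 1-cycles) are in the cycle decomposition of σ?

Cycle decomposition: (0 6 4 5 1 2 3).
1 cycle.

1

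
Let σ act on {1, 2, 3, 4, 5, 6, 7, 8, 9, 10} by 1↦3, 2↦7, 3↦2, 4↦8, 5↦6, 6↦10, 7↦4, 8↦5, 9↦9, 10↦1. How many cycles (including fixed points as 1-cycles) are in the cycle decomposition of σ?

Cycle decomposition: (1 3 2 7 4 8 5 6 10) (9).
2 cycles.

2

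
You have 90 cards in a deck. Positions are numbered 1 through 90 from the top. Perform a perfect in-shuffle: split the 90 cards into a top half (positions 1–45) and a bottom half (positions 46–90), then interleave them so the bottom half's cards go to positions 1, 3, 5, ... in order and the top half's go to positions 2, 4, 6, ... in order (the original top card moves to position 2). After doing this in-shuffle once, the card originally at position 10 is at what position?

20

Track the card's position through each in-shuffle:
10 → 20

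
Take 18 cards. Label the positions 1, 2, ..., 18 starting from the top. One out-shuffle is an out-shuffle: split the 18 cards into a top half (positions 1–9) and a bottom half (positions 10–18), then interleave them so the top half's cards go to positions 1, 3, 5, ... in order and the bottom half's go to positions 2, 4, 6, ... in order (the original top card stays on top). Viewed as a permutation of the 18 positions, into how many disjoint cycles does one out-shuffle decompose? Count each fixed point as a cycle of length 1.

4

Trace each unvisited position around until it returns:
(1) (2 3 5 9 17 16 14 10) (4 7 13 8 15 12 6 11) (18)
4 cycles in total.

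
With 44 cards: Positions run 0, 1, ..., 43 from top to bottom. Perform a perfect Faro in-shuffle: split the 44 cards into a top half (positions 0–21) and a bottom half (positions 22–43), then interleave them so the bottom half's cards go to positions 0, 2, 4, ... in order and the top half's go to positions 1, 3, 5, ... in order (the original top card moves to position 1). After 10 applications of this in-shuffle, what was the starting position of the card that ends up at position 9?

39

Work backwards from position 9, undoing one in-shuffle at a time:
9 ← 4 ← 24 ← 34 ← 39 ← 19 ← 9 ← 4 ← 24 ← 34 ← 39
So the card now at position 9 started at position 39.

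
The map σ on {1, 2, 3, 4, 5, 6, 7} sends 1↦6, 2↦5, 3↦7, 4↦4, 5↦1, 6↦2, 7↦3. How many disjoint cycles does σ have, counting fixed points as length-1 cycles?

Cycle decomposition: (1 6 2 5) (3 7) (4).
3 cycles.

3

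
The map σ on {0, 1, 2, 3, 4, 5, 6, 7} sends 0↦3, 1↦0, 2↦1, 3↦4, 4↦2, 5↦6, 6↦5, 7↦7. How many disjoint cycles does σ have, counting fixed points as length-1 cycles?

Cycle decomposition: (0 3 4 2 1) (5 6) (7).
3 cycles.

3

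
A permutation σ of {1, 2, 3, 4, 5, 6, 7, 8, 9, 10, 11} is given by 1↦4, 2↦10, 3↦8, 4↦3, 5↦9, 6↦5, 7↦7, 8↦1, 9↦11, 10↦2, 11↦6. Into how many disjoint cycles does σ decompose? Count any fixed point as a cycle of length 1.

4

Cycle decomposition: (1 4 3 8) (2 10) (5 9 11 6) (7).
4 cycles.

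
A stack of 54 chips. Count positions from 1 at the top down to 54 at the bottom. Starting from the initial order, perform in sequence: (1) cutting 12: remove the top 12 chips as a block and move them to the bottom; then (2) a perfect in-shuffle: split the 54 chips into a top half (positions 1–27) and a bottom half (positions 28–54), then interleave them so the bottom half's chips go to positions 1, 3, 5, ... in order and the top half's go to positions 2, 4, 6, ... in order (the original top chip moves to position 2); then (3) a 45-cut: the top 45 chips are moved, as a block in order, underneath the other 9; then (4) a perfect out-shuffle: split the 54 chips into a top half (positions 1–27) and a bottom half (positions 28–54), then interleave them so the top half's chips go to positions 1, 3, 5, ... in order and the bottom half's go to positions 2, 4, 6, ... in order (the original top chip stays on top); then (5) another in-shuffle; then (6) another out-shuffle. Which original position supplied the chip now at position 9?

Undo the operations in reverse order, starting from position 9:
  undo op 6 (out-shuffle, from top half): 9 ← 5
  undo op 5 (in-shuffle, from bottom half): 5 ← 30
  undo op 4 (out-shuffle, from bottom half): 30 ← 42
  undo op 3 (cut 45): 42 ← 33
  undo op 2 (in-shuffle, from bottom half): 33 ← 44
  undo op 1 (cut 12): 44 ← 2
So the chip at position 9 came from original position 2.

2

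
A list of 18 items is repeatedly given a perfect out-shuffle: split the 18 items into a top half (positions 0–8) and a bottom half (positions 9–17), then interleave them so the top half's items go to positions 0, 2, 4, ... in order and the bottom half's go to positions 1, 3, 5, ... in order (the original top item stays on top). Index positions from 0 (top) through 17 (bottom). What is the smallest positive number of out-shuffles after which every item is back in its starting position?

8

The out-shuffle permutes the 18 positions with cycle lengths [1, 1, 8, 8].
Every item is home exactly when every cycle has completed a whole number of laps, i.e. after lcm(1, 8) = 8 out-shuffles.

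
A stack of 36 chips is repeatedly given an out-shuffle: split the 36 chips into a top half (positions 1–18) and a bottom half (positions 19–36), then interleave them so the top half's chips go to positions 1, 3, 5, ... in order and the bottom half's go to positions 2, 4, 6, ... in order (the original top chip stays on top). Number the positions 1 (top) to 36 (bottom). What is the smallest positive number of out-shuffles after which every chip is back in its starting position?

The out-shuffle permutes the 36 positions with cycle lengths [1, 1, 3, 3, 4, 12, 12].
Every chip is home exactly when every cycle has completed a whole number of laps, i.e. after lcm(1, 3, 4, 12) = 12 out-shuffles.

12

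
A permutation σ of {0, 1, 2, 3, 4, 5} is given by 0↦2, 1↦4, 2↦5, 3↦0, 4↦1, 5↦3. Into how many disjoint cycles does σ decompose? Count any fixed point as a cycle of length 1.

Cycle decomposition: (0 2 5 3) (1 4).
2 cycles.

2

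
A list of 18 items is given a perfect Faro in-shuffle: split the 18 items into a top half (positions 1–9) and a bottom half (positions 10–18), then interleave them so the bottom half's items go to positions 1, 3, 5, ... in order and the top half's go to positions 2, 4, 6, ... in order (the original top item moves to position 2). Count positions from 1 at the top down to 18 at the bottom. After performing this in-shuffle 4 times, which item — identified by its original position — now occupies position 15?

14

Work backwards from position 15, undoing one in-shuffle at a time:
15 ← 17 ← 18 ← 9 ← 14
So the item now at position 15 started at position 14.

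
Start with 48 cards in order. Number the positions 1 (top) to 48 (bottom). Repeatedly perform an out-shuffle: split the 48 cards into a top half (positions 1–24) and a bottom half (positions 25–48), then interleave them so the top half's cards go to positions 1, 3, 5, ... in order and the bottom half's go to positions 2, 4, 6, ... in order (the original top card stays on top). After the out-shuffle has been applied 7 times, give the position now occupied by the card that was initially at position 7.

17

Track the card's position through each out-shuffle:
7 → 13 → 25 → 2 → 3 → 5 → 9 → 17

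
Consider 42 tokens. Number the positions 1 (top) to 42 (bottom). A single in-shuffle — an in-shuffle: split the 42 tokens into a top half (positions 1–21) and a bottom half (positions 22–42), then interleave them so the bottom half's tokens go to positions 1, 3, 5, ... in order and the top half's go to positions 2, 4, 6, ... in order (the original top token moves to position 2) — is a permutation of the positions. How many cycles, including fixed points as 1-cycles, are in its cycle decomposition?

3

Trace each unvisited position around until it returns:
(1 2 4 8 16 32 ... len 14) (3 6 12 24 5 10 ... len 14) (7 14 28 13 26 9 ... len 14)
3 cycles in total.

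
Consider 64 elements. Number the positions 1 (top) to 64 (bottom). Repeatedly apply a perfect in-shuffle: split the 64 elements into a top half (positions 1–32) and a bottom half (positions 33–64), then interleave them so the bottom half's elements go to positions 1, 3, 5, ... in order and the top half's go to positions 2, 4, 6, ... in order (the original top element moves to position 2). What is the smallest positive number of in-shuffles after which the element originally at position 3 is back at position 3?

12

Follow position 3 under repeated in-shuffles:
3 → 6 → 12 → 24 → 48 → 31 → 62 → 59 → 53 → 41 → 17 → 34 → 3
It first returns after 12 in-shuffles.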